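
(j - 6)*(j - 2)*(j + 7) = j^3 - j^2 - 44*j + 84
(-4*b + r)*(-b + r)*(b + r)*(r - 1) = 4*b^3*r - 4*b^3 - b^2*r^2 + b^2*r - 4*b*r^3 + 4*b*r^2 + r^4 - r^3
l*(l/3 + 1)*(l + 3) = l^3/3 + 2*l^2 + 3*l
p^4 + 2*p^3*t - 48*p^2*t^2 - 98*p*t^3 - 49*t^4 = (p - 7*t)*(p + t)^2*(p + 7*t)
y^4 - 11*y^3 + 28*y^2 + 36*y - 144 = (y - 6)*(y - 4)*(y - 3)*(y + 2)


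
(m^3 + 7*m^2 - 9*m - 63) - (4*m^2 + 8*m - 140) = m^3 + 3*m^2 - 17*m + 77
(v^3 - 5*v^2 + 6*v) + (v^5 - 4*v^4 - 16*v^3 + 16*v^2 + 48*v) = v^5 - 4*v^4 - 15*v^3 + 11*v^2 + 54*v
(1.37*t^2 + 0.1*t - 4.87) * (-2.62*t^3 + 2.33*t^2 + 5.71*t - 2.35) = -3.5894*t^5 + 2.9301*t^4 + 20.8151*t^3 - 13.9956*t^2 - 28.0427*t + 11.4445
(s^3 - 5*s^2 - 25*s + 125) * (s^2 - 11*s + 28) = s^5 - 16*s^4 + 58*s^3 + 260*s^2 - 2075*s + 3500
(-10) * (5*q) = -50*q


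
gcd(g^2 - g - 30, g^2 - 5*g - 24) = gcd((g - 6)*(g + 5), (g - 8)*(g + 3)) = 1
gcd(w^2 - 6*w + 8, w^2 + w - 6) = w - 2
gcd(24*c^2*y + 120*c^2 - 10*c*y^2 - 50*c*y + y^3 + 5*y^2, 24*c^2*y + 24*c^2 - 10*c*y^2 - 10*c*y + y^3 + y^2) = 24*c^2 - 10*c*y + y^2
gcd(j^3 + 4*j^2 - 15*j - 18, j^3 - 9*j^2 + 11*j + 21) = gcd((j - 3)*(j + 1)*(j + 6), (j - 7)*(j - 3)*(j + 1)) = j^2 - 2*j - 3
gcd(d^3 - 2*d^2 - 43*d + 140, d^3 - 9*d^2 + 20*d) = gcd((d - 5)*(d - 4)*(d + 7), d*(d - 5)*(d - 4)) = d^2 - 9*d + 20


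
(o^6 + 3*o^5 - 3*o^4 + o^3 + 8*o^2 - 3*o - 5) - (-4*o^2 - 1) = o^6 + 3*o^5 - 3*o^4 + o^3 + 12*o^2 - 3*o - 4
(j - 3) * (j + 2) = j^2 - j - 6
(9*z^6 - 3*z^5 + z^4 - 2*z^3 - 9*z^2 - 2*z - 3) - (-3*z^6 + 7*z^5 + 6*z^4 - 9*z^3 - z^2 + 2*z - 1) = 12*z^6 - 10*z^5 - 5*z^4 + 7*z^3 - 8*z^2 - 4*z - 2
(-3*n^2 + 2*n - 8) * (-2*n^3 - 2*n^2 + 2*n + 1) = 6*n^5 + 2*n^4 + 6*n^3 + 17*n^2 - 14*n - 8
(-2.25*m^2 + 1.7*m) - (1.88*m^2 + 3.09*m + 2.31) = -4.13*m^2 - 1.39*m - 2.31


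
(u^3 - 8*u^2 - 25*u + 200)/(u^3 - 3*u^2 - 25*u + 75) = (u - 8)/(u - 3)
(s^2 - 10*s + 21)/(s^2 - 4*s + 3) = (s - 7)/(s - 1)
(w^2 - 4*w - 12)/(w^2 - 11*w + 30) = (w + 2)/(w - 5)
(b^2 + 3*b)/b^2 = (b + 3)/b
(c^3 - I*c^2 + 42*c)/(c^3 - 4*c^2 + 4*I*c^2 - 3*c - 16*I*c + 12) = c*(c^2 - I*c + 42)/(c^3 + 4*c^2*(-1 + I) - c*(3 + 16*I) + 12)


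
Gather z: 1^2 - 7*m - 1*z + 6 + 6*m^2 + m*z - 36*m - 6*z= 6*m^2 - 43*m + z*(m - 7) + 7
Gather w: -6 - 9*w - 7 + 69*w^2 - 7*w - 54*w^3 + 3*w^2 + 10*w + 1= -54*w^3 + 72*w^2 - 6*w - 12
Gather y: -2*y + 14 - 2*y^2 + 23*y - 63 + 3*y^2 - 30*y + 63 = y^2 - 9*y + 14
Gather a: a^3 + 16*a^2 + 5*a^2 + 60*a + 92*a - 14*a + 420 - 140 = a^3 + 21*a^2 + 138*a + 280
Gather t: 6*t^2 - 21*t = 6*t^2 - 21*t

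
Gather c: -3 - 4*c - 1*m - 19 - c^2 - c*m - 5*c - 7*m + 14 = -c^2 + c*(-m - 9) - 8*m - 8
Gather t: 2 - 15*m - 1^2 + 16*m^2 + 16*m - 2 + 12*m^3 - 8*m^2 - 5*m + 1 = 12*m^3 + 8*m^2 - 4*m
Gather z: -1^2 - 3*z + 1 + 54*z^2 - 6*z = 54*z^2 - 9*z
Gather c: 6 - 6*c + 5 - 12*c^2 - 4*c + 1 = -12*c^2 - 10*c + 12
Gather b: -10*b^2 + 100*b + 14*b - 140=-10*b^2 + 114*b - 140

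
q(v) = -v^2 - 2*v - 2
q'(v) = -2*v - 2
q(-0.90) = -1.01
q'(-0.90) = -0.20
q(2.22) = -11.37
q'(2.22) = -6.44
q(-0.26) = -1.55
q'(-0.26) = -1.48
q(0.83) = -4.35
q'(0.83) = -3.66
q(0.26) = -2.59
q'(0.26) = -2.52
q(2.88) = -16.05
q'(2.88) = -7.76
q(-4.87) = -15.98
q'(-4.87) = 7.74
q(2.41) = -12.63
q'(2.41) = -6.82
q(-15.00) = -197.00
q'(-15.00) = 28.00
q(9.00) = -101.00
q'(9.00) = -20.00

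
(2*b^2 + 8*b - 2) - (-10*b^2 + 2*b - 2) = 12*b^2 + 6*b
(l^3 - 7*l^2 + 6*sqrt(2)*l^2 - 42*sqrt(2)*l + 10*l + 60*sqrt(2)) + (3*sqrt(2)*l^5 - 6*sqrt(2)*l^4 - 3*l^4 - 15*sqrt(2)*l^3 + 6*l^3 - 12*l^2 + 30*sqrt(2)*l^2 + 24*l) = 3*sqrt(2)*l^5 - 6*sqrt(2)*l^4 - 3*l^4 - 15*sqrt(2)*l^3 + 7*l^3 - 19*l^2 + 36*sqrt(2)*l^2 - 42*sqrt(2)*l + 34*l + 60*sqrt(2)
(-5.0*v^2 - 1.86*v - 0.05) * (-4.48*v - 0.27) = 22.4*v^3 + 9.6828*v^2 + 0.7262*v + 0.0135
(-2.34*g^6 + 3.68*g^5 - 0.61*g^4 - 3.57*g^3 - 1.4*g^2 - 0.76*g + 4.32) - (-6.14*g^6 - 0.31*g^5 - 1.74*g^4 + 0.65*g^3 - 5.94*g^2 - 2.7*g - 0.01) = 3.8*g^6 + 3.99*g^5 + 1.13*g^4 - 4.22*g^3 + 4.54*g^2 + 1.94*g + 4.33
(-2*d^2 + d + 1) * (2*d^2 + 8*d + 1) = -4*d^4 - 14*d^3 + 8*d^2 + 9*d + 1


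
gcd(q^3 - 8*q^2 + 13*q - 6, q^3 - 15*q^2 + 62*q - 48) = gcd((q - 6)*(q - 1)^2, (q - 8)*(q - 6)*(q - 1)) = q^2 - 7*q + 6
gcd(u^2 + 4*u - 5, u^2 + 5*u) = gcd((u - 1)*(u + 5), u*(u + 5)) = u + 5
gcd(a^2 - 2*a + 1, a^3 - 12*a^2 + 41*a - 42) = 1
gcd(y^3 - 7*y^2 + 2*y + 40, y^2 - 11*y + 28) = y - 4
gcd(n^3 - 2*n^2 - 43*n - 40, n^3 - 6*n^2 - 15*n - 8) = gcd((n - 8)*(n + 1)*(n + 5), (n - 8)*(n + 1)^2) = n^2 - 7*n - 8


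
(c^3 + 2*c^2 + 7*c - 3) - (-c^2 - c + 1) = c^3 + 3*c^2 + 8*c - 4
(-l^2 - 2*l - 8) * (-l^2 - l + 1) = l^4 + 3*l^3 + 9*l^2 + 6*l - 8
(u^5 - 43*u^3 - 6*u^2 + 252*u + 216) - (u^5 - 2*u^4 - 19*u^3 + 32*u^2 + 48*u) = 2*u^4 - 24*u^3 - 38*u^2 + 204*u + 216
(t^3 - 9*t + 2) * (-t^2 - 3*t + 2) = -t^5 - 3*t^4 + 11*t^3 + 25*t^2 - 24*t + 4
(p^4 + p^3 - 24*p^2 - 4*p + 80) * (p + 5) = p^5 + 6*p^4 - 19*p^3 - 124*p^2 + 60*p + 400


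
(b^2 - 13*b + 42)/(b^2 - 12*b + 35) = (b - 6)/(b - 5)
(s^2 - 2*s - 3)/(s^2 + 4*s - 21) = (s + 1)/(s + 7)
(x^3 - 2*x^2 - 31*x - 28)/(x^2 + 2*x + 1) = (x^2 - 3*x - 28)/(x + 1)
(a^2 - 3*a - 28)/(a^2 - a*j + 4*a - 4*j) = (a - 7)/(a - j)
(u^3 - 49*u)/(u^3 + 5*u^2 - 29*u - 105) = u*(u - 7)/(u^2 - 2*u - 15)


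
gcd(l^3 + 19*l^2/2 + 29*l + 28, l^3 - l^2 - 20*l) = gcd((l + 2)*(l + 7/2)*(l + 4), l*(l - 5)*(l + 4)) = l + 4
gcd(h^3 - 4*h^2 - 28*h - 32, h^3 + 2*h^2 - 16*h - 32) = h + 2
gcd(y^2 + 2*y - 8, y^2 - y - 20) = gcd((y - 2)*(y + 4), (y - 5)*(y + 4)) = y + 4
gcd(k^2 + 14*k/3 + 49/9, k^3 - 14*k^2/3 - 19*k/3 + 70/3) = k + 7/3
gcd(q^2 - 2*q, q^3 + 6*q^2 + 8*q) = q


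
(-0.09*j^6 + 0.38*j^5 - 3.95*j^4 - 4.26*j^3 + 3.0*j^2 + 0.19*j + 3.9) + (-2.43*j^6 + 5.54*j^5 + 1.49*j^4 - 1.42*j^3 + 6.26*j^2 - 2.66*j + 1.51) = -2.52*j^6 + 5.92*j^5 - 2.46*j^4 - 5.68*j^3 + 9.26*j^2 - 2.47*j + 5.41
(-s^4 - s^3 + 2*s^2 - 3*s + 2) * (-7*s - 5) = 7*s^5 + 12*s^4 - 9*s^3 + 11*s^2 + s - 10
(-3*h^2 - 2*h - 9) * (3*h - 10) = -9*h^3 + 24*h^2 - 7*h + 90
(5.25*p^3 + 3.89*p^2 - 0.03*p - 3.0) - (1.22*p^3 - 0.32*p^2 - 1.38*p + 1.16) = 4.03*p^3 + 4.21*p^2 + 1.35*p - 4.16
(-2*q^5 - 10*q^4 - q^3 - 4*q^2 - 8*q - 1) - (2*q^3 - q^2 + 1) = -2*q^5 - 10*q^4 - 3*q^3 - 3*q^2 - 8*q - 2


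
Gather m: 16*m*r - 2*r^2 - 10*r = 16*m*r - 2*r^2 - 10*r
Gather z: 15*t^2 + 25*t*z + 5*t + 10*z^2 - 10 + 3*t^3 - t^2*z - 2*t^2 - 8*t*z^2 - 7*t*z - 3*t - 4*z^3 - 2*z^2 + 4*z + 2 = 3*t^3 + 13*t^2 + 2*t - 4*z^3 + z^2*(8 - 8*t) + z*(-t^2 + 18*t + 4) - 8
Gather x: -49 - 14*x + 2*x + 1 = -12*x - 48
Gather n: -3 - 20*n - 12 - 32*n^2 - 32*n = -32*n^2 - 52*n - 15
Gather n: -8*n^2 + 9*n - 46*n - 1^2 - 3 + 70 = -8*n^2 - 37*n + 66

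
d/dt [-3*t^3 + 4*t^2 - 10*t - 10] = -9*t^2 + 8*t - 10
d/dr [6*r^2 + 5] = 12*r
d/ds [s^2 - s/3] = 2*s - 1/3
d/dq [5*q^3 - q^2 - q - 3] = 15*q^2 - 2*q - 1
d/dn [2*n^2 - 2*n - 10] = 4*n - 2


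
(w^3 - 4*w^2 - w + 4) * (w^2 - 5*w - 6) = w^5 - 9*w^4 + 13*w^3 + 33*w^2 - 14*w - 24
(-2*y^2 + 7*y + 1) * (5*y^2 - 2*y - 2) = -10*y^4 + 39*y^3 - 5*y^2 - 16*y - 2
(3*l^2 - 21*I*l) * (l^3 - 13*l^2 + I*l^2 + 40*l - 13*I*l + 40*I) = 3*l^5 - 39*l^4 - 18*I*l^4 + 141*l^3 + 234*I*l^3 - 273*l^2 - 720*I*l^2 + 840*l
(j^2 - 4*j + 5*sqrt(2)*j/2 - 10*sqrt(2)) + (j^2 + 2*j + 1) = 2*j^2 - 2*j + 5*sqrt(2)*j/2 - 10*sqrt(2) + 1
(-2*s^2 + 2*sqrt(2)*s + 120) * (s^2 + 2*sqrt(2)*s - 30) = -2*s^4 - 2*sqrt(2)*s^3 + 188*s^2 + 180*sqrt(2)*s - 3600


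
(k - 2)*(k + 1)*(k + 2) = k^3 + k^2 - 4*k - 4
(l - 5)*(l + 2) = l^2 - 3*l - 10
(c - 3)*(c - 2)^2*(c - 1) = c^4 - 8*c^3 + 23*c^2 - 28*c + 12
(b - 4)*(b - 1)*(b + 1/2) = b^3 - 9*b^2/2 + 3*b/2 + 2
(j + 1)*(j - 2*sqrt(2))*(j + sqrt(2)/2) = j^3 - 3*sqrt(2)*j^2/2 + j^2 - 3*sqrt(2)*j/2 - 2*j - 2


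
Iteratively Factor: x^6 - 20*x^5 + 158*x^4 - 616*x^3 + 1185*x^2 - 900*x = (x - 4)*(x^5 - 16*x^4 + 94*x^3 - 240*x^2 + 225*x) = (x - 5)*(x - 4)*(x^4 - 11*x^3 + 39*x^2 - 45*x) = (x - 5)*(x - 4)*(x - 3)*(x^3 - 8*x^2 + 15*x) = (x - 5)*(x - 4)*(x - 3)^2*(x^2 - 5*x) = (x - 5)^2*(x - 4)*(x - 3)^2*(x)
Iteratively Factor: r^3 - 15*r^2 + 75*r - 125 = (r - 5)*(r^2 - 10*r + 25) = (r - 5)^2*(r - 5)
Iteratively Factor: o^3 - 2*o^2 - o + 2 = (o - 1)*(o^2 - o - 2) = (o - 1)*(o + 1)*(o - 2)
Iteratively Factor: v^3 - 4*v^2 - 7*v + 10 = (v - 5)*(v^2 + v - 2) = (v - 5)*(v + 2)*(v - 1)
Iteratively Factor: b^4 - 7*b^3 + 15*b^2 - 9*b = (b)*(b^3 - 7*b^2 + 15*b - 9) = b*(b - 3)*(b^2 - 4*b + 3) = b*(b - 3)^2*(b - 1)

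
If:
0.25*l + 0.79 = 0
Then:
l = -3.16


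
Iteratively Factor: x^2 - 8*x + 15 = (x - 3)*(x - 5)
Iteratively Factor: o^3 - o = (o - 1)*(o^2 + o) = (o - 1)*(o + 1)*(o)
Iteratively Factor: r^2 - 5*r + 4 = (r - 4)*(r - 1)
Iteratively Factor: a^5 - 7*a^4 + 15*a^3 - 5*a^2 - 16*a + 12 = (a - 3)*(a^4 - 4*a^3 + 3*a^2 + 4*a - 4) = (a - 3)*(a - 2)*(a^3 - 2*a^2 - a + 2) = (a - 3)*(a - 2)*(a - 1)*(a^2 - a - 2) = (a - 3)*(a - 2)^2*(a - 1)*(a + 1)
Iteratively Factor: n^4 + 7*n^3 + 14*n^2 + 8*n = (n + 1)*(n^3 + 6*n^2 + 8*n) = (n + 1)*(n + 2)*(n^2 + 4*n) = (n + 1)*(n + 2)*(n + 4)*(n)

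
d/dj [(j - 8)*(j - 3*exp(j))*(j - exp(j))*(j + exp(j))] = -3*j^3*exp(j) + 4*j^3 - 2*j^2*exp(2*j) + 15*j^2*exp(j) - 24*j^2 + 9*j*exp(3*j) + 14*j*exp(2*j) + 48*j*exp(j) - 69*exp(3*j) + 8*exp(2*j)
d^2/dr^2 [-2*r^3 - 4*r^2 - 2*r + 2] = -12*r - 8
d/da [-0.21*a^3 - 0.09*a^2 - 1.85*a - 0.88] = -0.63*a^2 - 0.18*a - 1.85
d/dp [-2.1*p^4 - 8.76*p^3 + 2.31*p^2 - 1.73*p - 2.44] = -8.4*p^3 - 26.28*p^2 + 4.62*p - 1.73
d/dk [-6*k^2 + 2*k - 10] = 2 - 12*k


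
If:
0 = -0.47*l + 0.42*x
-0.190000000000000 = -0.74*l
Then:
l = 0.26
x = 0.29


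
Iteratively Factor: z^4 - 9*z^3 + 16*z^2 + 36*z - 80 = (z - 2)*(z^3 - 7*z^2 + 2*z + 40) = (z - 4)*(z - 2)*(z^2 - 3*z - 10) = (z - 4)*(z - 2)*(z + 2)*(z - 5)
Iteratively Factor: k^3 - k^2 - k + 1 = (k - 1)*(k^2 - 1) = (k - 1)*(k + 1)*(k - 1)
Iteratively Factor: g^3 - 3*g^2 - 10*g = (g + 2)*(g^2 - 5*g) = g*(g + 2)*(g - 5)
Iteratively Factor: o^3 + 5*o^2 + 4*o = (o)*(o^2 + 5*o + 4) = o*(o + 1)*(o + 4)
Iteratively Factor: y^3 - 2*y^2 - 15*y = (y + 3)*(y^2 - 5*y) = (y - 5)*(y + 3)*(y)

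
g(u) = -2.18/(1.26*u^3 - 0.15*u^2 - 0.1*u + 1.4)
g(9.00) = -0.00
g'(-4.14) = 0.02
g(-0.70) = -2.26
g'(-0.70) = 4.60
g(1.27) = -0.60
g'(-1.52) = 1.91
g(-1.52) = 0.68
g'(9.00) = 0.00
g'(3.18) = 0.05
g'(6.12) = 0.00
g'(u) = -2.18*(-3.78*u^2 + 0.3*u + 0.1)/(1.26*u^3 - 0.15*u^2 - 0.1*u + 1.4)^2 = (8.2404*u^2 - 0.654*u - 0.218)/(1.26*u^3 - 0.15*u^2 - 0.1*u + 1.4)^2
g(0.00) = -1.56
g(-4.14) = 0.02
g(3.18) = -0.05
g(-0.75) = -2.54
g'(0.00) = -0.11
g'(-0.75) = 6.65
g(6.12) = -0.01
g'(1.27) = 0.94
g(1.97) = -0.21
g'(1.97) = 0.29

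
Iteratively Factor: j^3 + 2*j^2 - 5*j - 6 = (j + 3)*(j^2 - j - 2) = (j + 1)*(j + 3)*(j - 2)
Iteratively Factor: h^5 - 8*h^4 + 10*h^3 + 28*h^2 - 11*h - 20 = (h - 4)*(h^4 - 4*h^3 - 6*h^2 + 4*h + 5) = (h - 4)*(h + 1)*(h^3 - 5*h^2 - h + 5) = (h - 5)*(h - 4)*(h + 1)*(h^2 - 1) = (h - 5)*(h - 4)*(h + 1)^2*(h - 1)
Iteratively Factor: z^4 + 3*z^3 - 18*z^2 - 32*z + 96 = (z + 4)*(z^3 - z^2 - 14*z + 24) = (z - 3)*(z + 4)*(z^2 + 2*z - 8) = (z - 3)*(z - 2)*(z + 4)*(z + 4)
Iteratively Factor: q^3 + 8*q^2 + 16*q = (q + 4)*(q^2 + 4*q) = q*(q + 4)*(q + 4)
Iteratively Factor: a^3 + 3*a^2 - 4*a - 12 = (a + 3)*(a^2 - 4) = (a + 2)*(a + 3)*(a - 2)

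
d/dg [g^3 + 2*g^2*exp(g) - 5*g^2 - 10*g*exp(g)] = 2*g^2*exp(g) + 3*g^2 - 6*g*exp(g) - 10*g - 10*exp(g)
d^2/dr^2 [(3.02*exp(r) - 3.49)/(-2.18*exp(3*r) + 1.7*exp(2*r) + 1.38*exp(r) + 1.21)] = (-57.4089920000001*exp(6*r) + 182.849244*exp(5*r) - 187.342612*exp(4*r) - 77.12934*exp(3*r) + 144.688758*exp(2*r) - 17.026568*exp(r) - 10.249184)*exp(r)/(10.360232*exp(9*r) - 24.23724*exp(8*r) - 0.774336000000005*exp(7*r) + 8.521468*exp(6*r) + 27.395736*exp(5*r) + 1.637844*exp(4*r) - 10.084818*exp(3*r) - 14.379882*exp(2*r) - 6.061374*exp(r) - 1.771561)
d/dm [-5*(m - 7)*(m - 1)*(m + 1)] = -15*m^2 + 70*m + 5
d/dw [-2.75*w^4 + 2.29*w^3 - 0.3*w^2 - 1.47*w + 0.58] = -11.0*w^3 + 6.87*w^2 - 0.6*w - 1.47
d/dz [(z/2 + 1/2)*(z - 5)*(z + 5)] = 3*z^2/2 + z - 25/2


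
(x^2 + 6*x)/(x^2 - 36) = x/(x - 6)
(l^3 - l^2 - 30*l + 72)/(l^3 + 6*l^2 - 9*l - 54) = (l - 4)/(l + 3)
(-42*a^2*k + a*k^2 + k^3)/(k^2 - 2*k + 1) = k*(-42*a^2 + a*k + k^2)/(k^2 - 2*k + 1)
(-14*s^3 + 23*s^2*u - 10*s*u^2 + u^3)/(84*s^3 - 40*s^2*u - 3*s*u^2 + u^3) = (-s + u)/(6*s + u)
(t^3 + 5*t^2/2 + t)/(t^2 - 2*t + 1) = t*(2*t^2 + 5*t + 2)/(2*(t^2 - 2*t + 1))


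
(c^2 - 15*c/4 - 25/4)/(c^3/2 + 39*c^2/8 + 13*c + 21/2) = 2*(4*c^2 - 15*c - 25)/(4*c^3 + 39*c^2 + 104*c + 84)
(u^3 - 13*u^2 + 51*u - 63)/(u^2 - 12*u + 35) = (u^2 - 6*u + 9)/(u - 5)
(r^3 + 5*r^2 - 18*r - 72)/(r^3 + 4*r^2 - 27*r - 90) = (r - 4)/(r - 5)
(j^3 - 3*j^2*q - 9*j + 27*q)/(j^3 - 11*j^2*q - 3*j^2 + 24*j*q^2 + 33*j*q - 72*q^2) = (-j - 3)/(-j + 8*q)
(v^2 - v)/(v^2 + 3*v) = (v - 1)/(v + 3)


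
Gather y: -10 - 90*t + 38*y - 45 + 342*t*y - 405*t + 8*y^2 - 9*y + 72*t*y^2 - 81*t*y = -495*t + y^2*(72*t + 8) + y*(261*t + 29) - 55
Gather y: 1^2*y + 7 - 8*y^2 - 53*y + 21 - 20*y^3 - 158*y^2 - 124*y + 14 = -20*y^3 - 166*y^2 - 176*y + 42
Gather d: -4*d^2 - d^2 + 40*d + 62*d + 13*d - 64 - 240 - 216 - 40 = -5*d^2 + 115*d - 560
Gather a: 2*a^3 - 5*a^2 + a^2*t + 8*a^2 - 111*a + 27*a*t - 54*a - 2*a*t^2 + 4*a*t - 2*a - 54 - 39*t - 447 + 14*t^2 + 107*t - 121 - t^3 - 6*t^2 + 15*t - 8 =2*a^3 + a^2*(t + 3) + a*(-2*t^2 + 31*t - 167) - t^3 + 8*t^2 + 83*t - 630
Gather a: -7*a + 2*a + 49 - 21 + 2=30 - 5*a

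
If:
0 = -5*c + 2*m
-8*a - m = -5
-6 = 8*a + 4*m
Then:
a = 13/12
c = -22/15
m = -11/3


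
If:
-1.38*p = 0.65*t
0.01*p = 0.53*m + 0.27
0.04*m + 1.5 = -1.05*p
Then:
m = -0.54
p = -1.41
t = 2.99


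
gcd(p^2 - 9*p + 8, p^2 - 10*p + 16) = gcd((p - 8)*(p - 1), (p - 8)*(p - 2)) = p - 8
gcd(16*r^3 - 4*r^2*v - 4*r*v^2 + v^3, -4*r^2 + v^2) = 4*r^2 - v^2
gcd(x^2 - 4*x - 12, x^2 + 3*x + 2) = x + 2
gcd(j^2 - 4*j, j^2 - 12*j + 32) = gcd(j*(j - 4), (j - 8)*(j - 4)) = j - 4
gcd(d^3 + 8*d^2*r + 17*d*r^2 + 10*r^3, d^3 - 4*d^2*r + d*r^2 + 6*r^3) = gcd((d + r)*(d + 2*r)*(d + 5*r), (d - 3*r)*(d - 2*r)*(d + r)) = d + r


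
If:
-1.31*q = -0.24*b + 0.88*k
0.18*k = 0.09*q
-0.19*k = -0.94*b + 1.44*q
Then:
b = 0.00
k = 0.00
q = 0.00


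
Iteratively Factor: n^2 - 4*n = (n - 4)*(n)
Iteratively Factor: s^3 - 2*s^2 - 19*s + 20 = (s + 4)*(s^2 - 6*s + 5) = (s - 5)*(s + 4)*(s - 1)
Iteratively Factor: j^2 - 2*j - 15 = (j + 3)*(j - 5)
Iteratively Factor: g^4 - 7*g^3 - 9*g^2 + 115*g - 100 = (g - 5)*(g^3 - 2*g^2 - 19*g + 20) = (g - 5)*(g - 1)*(g^2 - g - 20) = (g - 5)^2*(g - 1)*(g + 4)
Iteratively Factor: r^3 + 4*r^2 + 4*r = (r + 2)*(r^2 + 2*r) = (r + 2)^2*(r)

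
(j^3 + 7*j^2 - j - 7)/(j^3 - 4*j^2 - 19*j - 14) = (j^2 + 6*j - 7)/(j^2 - 5*j - 14)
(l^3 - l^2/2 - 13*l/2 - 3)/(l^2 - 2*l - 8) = (2*l^2 - 5*l - 3)/(2*(l - 4))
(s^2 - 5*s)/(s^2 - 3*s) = (s - 5)/(s - 3)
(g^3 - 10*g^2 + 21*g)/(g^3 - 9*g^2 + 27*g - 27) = g*(g - 7)/(g^2 - 6*g + 9)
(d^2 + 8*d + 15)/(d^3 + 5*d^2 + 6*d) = (d + 5)/(d*(d + 2))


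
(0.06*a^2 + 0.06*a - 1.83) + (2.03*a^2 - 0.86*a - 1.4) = 2.09*a^2 - 0.8*a - 3.23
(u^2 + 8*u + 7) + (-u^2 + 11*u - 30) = 19*u - 23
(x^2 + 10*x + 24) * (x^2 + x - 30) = x^4 + 11*x^3 + 4*x^2 - 276*x - 720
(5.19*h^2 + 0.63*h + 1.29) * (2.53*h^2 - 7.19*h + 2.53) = 13.1307*h^4 - 35.7222*h^3 + 11.8647*h^2 - 7.6812*h + 3.2637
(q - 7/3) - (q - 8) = 17/3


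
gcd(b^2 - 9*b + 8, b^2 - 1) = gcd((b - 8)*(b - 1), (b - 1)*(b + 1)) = b - 1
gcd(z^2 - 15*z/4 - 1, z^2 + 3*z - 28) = z - 4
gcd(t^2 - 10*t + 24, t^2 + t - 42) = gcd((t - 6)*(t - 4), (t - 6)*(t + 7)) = t - 6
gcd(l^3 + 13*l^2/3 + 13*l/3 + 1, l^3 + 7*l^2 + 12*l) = l + 3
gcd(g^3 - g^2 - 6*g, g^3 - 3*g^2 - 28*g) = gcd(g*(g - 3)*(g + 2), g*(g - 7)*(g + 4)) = g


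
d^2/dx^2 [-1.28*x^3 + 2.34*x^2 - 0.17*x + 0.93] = 4.68 - 7.68*x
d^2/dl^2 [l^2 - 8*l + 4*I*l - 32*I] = 2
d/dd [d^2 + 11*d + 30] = 2*d + 11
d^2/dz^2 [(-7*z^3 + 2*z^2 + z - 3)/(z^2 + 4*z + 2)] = 42*(-5*z^3 - 9*z^2 - 6*z - 2)/(z^6 + 12*z^5 + 54*z^4 + 112*z^3 + 108*z^2 + 48*z + 8)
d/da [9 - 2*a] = -2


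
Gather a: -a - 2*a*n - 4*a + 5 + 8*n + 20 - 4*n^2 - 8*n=a*(-2*n - 5) - 4*n^2 + 25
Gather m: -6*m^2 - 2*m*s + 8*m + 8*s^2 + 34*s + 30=-6*m^2 + m*(8 - 2*s) + 8*s^2 + 34*s + 30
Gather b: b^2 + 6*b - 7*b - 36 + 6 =b^2 - b - 30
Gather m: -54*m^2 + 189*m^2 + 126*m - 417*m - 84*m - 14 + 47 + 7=135*m^2 - 375*m + 40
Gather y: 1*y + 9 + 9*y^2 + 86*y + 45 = 9*y^2 + 87*y + 54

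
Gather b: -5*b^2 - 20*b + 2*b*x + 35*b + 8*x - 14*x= -5*b^2 + b*(2*x + 15) - 6*x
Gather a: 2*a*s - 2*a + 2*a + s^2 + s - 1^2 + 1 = 2*a*s + s^2 + s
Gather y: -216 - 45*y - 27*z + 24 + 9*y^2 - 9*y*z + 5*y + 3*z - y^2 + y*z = 8*y^2 + y*(-8*z - 40) - 24*z - 192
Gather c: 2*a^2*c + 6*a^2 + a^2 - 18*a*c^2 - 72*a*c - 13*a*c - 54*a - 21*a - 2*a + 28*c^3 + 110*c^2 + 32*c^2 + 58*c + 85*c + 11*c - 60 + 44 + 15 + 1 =7*a^2 - 77*a + 28*c^3 + c^2*(142 - 18*a) + c*(2*a^2 - 85*a + 154)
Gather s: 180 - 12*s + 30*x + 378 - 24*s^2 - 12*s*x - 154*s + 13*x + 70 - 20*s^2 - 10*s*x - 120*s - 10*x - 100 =-44*s^2 + s*(-22*x - 286) + 33*x + 528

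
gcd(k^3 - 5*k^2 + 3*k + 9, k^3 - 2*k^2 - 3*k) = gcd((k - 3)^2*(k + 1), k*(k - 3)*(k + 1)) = k^2 - 2*k - 3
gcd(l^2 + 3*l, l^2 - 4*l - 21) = l + 3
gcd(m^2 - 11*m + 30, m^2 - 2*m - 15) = m - 5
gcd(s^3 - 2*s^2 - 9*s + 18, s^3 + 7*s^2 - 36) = s^2 + s - 6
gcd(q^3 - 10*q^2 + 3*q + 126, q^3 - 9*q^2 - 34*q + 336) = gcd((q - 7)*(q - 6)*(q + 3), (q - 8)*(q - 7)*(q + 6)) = q - 7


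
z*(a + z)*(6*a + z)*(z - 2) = 6*a^2*z^2 - 12*a^2*z + 7*a*z^3 - 14*a*z^2 + z^4 - 2*z^3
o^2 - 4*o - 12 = (o - 6)*(o + 2)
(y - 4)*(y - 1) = y^2 - 5*y + 4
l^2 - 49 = (l - 7)*(l + 7)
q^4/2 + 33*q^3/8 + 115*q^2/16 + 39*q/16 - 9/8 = (q/2 + 1/2)*(q - 1/4)*(q + 3/2)*(q + 6)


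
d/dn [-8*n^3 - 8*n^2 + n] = -24*n^2 - 16*n + 1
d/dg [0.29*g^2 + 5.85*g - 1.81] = 0.58*g + 5.85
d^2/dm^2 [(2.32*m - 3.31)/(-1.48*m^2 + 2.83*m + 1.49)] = ((2.32*m - 3.31)*(2.96*m - 2.83)*(5.92*m - 5.66) + (20.6016*m - 22.9288)*(-1.48*m^2 + 2.83*m + 1.49))/(-1.48*m^2 + 2.83*m + 1.49)^3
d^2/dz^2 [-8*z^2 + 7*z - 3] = -16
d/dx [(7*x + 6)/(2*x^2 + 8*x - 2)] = (7*x^2 + 28*x - 2*(x + 2)*(7*x + 6) - 7)/(2*(x^2 + 4*x - 1)^2)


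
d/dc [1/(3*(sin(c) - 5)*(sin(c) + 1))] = 2*(2 - sin(c))*cos(c)/(3*(sin(c) - 5)^2*(sin(c) + 1)^2)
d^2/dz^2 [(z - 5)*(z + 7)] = 2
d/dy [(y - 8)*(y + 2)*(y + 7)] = 3*y^2 + 2*y - 58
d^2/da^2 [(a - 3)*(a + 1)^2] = 6*a - 2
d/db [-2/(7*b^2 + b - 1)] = 2*(14*b + 1)/(7*b^2 + b - 1)^2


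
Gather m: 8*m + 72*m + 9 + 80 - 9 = 80*m + 80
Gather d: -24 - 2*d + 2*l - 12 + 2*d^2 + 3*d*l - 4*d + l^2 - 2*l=2*d^2 + d*(3*l - 6) + l^2 - 36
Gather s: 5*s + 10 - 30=5*s - 20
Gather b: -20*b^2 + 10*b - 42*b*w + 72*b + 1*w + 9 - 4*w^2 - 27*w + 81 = -20*b^2 + b*(82 - 42*w) - 4*w^2 - 26*w + 90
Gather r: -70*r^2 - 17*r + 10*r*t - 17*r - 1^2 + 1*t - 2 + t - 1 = -70*r^2 + r*(10*t - 34) + 2*t - 4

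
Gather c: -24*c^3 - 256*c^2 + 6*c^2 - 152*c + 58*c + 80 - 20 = -24*c^3 - 250*c^2 - 94*c + 60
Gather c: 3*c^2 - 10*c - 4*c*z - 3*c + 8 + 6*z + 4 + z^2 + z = 3*c^2 + c*(-4*z - 13) + z^2 + 7*z + 12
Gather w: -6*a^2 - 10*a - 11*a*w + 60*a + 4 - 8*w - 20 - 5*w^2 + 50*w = -6*a^2 + 50*a - 5*w^2 + w*(42 - 11*a) - 16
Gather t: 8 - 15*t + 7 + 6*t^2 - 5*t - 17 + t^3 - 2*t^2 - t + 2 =t^3 + 4*t^2 - 21*t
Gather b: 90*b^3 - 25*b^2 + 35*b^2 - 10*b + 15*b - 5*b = 90*b^3 + 10*b^2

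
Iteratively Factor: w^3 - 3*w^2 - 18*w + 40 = (w - 2)*(w^2 - w - 20) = (w - 5)*(w - 2)*(w + 4)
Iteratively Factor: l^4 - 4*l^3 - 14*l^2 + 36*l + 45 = (l + 3)*(l^3 - 7*l^2 + 7*l + 15) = (l - 5)*(l + 3)*(l^2 - 2*l - 3) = (l - 5)*(l - 3)*(l + 3)*(l + 1)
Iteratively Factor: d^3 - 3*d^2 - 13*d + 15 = (d - 5)*(d^2 + 2*d - 3) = (d - 5)*(d - 1)*(d + 3)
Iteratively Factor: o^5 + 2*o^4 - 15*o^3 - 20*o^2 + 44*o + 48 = (o - 2)*(o^4 + 4*o^3 - 7*o^2 - 34*o - 24) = (o - 2)*(o + 1)*(o^3 + 3*o^2 - 10*o - 24) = (o - 2)*(o + 1)*(o + 4)*(o^2 - o - 6) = (o - 3)*(o - 2)*(o + 1)*(o + 4)*(o + 2)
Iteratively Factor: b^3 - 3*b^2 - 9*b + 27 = (b - 3)*(b^2 - 9) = (b - 3)^2*(b + 3)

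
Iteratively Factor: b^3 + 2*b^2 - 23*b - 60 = (b + 4)*(b^2 - 2*b - 15) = (b - 5)*(b + 4)*(b + 3)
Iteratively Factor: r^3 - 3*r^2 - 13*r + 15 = (r - 5)*(r^2 + 2*r - 3) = (r - 5)*(r + 3)*(r - 1)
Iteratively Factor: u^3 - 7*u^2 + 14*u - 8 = (u - 1)*(u^2 - 6*u + 8) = (u - 2)*(u - 1)*(u - 4)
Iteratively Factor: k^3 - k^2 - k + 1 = (k - 1)*(k^2 - 1) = (k - 1)*(k + 1)*(k - 1)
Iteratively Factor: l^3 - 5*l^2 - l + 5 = (l - 1)*(l^2 - 4*l - 5) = (l - 5)*(l - 1)*(l + 1)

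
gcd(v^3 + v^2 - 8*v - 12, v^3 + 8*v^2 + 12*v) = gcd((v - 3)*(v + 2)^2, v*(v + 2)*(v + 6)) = v + 2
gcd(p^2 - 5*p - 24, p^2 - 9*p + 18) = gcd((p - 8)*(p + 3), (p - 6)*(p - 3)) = 1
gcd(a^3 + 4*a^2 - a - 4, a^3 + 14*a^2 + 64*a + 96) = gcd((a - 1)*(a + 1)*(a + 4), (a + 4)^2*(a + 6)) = a + 4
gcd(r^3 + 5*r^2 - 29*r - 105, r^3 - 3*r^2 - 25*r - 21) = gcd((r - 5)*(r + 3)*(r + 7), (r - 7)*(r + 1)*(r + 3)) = r + 3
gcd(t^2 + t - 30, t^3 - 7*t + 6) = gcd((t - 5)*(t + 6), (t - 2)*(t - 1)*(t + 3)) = 1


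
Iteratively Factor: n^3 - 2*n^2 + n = (n)*(n^2 - 2*n + 1) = n*(n - 1)*(n - 1)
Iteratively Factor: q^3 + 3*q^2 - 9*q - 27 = (q + 3)*(q^2 - 9) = (q + 3)^2*(q - 3)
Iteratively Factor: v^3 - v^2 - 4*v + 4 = (v + 2)*(v^2 - 3*v + 2) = (v - 2)*(v + 2)*(v - 1)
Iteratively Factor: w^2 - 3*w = (w)*(w - 3)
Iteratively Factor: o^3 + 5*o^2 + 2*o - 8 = (o - 1)*(o^2 + 6*o + 8) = (o - 1)*(o + 4)*(o + 2)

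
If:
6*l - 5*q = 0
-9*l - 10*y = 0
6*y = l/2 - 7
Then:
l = 70/59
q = 84/59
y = -63/59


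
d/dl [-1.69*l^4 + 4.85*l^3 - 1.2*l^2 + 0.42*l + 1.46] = -6.76*l^3 + 14.55*l^2 - 2.4*l + 0.42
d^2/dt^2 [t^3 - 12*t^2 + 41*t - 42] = 6*t - 24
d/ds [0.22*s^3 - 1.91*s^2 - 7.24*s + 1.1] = 0.66*s^2 - 3.82*s - 7.24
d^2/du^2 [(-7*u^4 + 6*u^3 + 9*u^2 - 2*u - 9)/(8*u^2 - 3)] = 2*(-448*u^6 + 504*u^4 + 16*u^3 - 1458*u^2 + 18*u - 135)/(512*u^6 - 576*u^4 + 216*u^2 - 27)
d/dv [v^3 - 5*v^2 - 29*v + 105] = 3*v^2 - 10*v - 29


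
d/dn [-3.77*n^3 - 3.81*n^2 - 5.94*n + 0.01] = -11.31*n^2 - 7.62*n - 5.94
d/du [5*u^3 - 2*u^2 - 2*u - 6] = 15*u^2 - 4*u - 2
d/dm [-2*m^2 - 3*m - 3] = -4*m - 3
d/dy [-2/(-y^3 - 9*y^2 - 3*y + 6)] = 6*(-y^2 - 6*y - 1)/(y^3 + 9*y^2 + 3*y - 6)^2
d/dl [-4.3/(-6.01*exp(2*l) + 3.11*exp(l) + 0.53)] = (13.373 - 51.686*exp(l))*exp(l)/(-6.01*exp(2*l) + 3.11*exp(l) + 0.53)^2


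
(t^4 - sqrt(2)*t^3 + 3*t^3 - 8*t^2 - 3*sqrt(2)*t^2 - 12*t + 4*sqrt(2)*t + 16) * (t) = t^5 - sqrt(2)*t^4 + 3*t^4 - 8*t^3 - 3*sqrt(2)*t^3 - 12*t^2 + 4*sqrt(2)*t^2 + 16*t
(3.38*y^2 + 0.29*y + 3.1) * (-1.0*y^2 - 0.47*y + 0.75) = -3.38*y^4 - 1.8786*y^3 - 0.7013*y^2 - 1.2395*y + 2.325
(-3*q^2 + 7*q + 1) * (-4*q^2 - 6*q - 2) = 12*q^4 - 10*q^3 - 40*q^2 - 20*q - 2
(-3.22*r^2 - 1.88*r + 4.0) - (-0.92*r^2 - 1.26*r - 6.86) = -2.3*r^2 - 0.62*r + 10.86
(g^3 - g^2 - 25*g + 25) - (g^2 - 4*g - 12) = g^3 - 2*g^2 - 21*g + 37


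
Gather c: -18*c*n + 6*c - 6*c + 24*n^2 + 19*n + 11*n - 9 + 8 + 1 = -18*c*n + 24*n^2 + 30*n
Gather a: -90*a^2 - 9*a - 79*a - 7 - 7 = -90*a^2 - 88*a - 14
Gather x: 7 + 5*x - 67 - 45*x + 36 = -40*x - 24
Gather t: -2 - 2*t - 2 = -2*t - 4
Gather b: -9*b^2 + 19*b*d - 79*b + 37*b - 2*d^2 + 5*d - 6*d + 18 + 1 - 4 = -9*b^2 + b*(19*d - 42) - 2*d^2 - d + 15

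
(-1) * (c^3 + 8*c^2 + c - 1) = -c^3 - 8*c^2 - c + 1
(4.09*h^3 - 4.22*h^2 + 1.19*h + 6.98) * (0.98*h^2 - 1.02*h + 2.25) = 4.0082*h^5 - 8.3074*h^4 + 14.6731*h^3 - 3.8684*h^2 - 4.4421*h + 15.705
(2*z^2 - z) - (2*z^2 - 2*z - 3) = z + 3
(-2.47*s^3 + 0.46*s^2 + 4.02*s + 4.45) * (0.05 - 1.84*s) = 4.5448*s^4 - 0.9699*s^3 - 7.3738*s^2 - 7.987*s + 0.2225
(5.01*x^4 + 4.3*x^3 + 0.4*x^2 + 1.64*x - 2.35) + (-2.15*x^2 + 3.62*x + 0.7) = 5.01*x^4 + 4.3*x^3 - 1.75*x^2 + 5.26*x - 1.65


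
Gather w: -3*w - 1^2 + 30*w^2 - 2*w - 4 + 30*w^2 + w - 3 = 60*w^2 - 4*w - 8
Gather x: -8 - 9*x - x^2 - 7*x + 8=-x^2 - 16*x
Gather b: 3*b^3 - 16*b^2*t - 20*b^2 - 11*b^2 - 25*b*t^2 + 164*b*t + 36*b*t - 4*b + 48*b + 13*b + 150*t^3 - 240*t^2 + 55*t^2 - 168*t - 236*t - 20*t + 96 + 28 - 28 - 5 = 3*b^3 + b^2*(-16*t - 31) + b*(-25*t^2 + 200*t + 57) + 150*t^3 - 185*t^2 - 424*t + 91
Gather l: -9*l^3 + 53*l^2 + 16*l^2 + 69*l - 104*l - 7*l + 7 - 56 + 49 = -9*l^3 + 69*l^2 - 42*l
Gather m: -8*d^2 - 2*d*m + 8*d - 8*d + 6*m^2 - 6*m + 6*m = -8*d^2 - 2*d*m + 6*m^2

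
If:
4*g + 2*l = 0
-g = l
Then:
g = 0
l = 0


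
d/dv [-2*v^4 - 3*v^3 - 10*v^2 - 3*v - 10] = -8*v^3 - 9*v^2 - 20*v - 3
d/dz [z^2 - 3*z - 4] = 2*z - 3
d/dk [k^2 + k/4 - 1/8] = 2*k + 1/4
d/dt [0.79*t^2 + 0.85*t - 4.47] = 1.58*t + 0.85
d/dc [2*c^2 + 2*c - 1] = 4*c + 2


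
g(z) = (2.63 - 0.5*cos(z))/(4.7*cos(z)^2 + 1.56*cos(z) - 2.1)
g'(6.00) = -0.49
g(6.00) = 0.58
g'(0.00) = 0.00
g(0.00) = 0.51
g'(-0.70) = -3.91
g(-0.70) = 1.22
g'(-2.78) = 25.63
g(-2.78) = 5.60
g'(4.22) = 2.53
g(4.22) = -1.60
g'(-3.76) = -171.98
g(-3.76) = -12.11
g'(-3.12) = 0.48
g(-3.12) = 3.01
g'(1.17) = 18.87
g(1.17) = -3.14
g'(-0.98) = -258.84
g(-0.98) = 10.35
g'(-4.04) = -6.66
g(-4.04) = -2.36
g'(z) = (2.63 - 0.5*cos(z))*(9.4*sin(z)*cos(z) + 1.56*sin(z))/(4.7*cos(z)^2 + 1.56*cos(z) - 2.1)^2 + 0.5*sin(z)/(4.7*cos(z)^2 + 1.56*cos(z) - 2.1) = (-2.35*cos(z)^2 + 24.722*cos(z) + 3.0528)*sin(z)/(22.09*cos(z)^4 + 14.664*cos(z)^3 - 17.3064*cos(z)^2 - 6.552*cos(z) + 4.41)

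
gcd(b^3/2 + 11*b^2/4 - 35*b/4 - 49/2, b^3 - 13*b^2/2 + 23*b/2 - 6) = 1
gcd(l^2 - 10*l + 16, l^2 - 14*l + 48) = l - 8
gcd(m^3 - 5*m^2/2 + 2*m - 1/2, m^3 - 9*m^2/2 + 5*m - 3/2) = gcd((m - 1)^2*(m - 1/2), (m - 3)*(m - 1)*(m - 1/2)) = m^2 - 3*m/2 + 1/2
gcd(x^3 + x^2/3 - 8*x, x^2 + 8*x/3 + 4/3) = 1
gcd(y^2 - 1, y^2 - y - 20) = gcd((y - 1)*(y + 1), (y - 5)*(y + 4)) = 1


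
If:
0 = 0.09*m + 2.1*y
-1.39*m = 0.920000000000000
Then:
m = -0.66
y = 0.03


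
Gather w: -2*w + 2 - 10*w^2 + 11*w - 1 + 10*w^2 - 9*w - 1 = 0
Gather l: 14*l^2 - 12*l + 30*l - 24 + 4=14*l^2 + 18*l - 20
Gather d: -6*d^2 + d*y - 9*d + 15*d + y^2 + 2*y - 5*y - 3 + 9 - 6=-6*d^2 + d*(y + 6) + y^2 - 3*y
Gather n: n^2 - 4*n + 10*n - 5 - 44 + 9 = n^2 + 6*n - 40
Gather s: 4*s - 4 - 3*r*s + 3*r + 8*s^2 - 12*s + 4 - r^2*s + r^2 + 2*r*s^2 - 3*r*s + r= r^2 + 4*r + s^2*(2*r + 8) + s*(-r^2 - 6*r - 8)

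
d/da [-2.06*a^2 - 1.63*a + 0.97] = -4.12*a - 1.63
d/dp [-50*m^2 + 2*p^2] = 4*p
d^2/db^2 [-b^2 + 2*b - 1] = -2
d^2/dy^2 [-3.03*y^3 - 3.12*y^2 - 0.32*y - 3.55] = -18.18*y - 6.24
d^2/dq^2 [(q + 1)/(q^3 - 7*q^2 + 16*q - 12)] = 2*(3*q^3 - 3*q^2 - 47*q + 91)/(q^7 - 17*q^6 + 123*q^5 - 491*q^4 + 1168*q^3 - 1656*q^2 + 1296*q - 432)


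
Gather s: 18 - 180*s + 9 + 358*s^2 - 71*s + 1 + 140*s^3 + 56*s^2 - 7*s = 140*s^3 + 414*s^2 - 258*s + 28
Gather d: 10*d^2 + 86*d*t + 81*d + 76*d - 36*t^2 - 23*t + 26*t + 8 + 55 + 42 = 10*d^2 + d*(86*t + 157) - 36*t^2 + 3*t + 105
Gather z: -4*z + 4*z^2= 4*z^2 - 4*z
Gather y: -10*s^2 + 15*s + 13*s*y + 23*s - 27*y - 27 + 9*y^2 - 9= -10*s^2 + 38*s + 9*y^2 + y*(13*s - 27) - 36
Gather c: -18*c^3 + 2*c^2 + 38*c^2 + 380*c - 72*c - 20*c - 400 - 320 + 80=-18*c^3 + 40*c^2 + 288*c - 640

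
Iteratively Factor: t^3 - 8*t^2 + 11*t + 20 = (t - 5)*(t^2 - 3*t - 4) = (t - 5)*(t + 1)*(t - 4)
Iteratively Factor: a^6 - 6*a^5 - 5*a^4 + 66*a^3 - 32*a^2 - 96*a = (a + 1)*(a^5 - 7*a^4 + 2*a^3 + 64*a^2 - 96*a) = (a - 2)*(a + 1)*(a^4 - 5*a^3 - 8*a^2 + 48*a) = a*(a - 2)*(a + 1)*(a^3 - 5*a^2 - 8*a + 48) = a*(a - 2)*(a + 1)*(a + 3)*(a^2 - 8*a + 16) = a*(a - 4)*(a - 2)*(a + 1)*(a + 3)*(a - 4)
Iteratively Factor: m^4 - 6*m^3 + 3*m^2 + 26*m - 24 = (m + 2)*(m^3 - 8*m^2 + 19*m - 12) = (m - 1)*(m + 2)*(m^2 - 7*m + 12) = (m - 3)*(m - 1)*(m + 2)*(m - 4)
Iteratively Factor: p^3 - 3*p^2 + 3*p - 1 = (p - 1)*(p^2 - 2*p + 1) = (p - 1)^2*(p - 1)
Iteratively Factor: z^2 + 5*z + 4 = (z + 1)*(z + 4)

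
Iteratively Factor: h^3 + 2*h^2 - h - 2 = (h + 2)*(h^2 - 1) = (h + 1)*(h + 2)*(h - 1)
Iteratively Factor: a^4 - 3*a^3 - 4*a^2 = (a)*(a^3 - 3*a^2 - 4*a) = a^2*(a^2 - 3*a - 4) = a^2*(a + 1)*(a - 4)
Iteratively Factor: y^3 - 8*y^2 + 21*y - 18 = (y - 3)*(y^2 - 5*y + 6) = (y - 3)*(y - 2)*(y - 3)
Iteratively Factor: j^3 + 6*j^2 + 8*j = (j)*(j^2 + 6*j + 8) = j*(j + 4)*(j + 2)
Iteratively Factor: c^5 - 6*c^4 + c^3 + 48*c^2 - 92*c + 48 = (c - 2)*(c^4 - 4*c^3 - 7*c^2 + 34*c - 24) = (c - 2)^2*(c^3 - 2*c^2 - 11*c + 12) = (c - 2)^2*(c - 1)*(c^2 - c - 12) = (c - 2)^2*(c - 1)*(c + 3)*(c - 4)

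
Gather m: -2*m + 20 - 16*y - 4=-2*m - 16*y + 16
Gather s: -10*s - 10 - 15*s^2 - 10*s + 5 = -15*s^2 - 20*s - 5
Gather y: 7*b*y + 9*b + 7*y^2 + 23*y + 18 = 9*b + 7*y^2 + y*(7*b + 23) + 18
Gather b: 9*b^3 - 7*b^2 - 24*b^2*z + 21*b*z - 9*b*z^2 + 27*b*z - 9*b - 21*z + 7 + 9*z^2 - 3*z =9*b^3 + b^2*(-24*z - 7) + b*(-9*z^2 + 48*z - 9) + 9*z^2 - 24*z + 7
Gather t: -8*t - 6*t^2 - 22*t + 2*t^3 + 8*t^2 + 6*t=2*t^3 + 2*t^2 - 24*t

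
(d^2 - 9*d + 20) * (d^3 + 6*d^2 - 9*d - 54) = d^5 - 3*d^4 - 43*d^3 + 147*d^2 + 306*d - 1080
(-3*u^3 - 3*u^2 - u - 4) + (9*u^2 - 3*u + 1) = -3*u^3 + 6*u^2 - 4*u - 3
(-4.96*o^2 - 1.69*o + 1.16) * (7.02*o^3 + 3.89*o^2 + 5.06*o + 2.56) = -34.8192*o^5 - 31.1582*o^4 - 23.5285*o^3 - 16.7366*o^2 + 1.5432*o + 2.9696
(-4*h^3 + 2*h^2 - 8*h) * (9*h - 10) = -36*h^4 + 58*h^3 - 92*h^2 + 80*h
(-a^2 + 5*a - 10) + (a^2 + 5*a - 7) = 10*a - 17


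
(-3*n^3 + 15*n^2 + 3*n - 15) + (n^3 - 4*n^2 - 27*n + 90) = -2*n^3 + 11*n^2 - 24*n + 75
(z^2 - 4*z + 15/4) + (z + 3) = z^2 - 3*z + 27/4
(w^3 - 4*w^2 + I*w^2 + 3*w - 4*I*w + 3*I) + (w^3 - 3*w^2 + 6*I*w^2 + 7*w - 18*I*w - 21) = 2*w^3 - 7*w^2 + 7*I*w^2 + 10*w - 22*I*w - 21 + 3*I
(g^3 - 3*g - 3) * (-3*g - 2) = -3*g^4 - 2*g^3 + 9*g^2 + 15*g + 6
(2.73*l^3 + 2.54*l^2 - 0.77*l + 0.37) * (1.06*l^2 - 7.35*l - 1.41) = 2.8938*l^5 - 17.3731*l^4 - 23.3345*l^3 + 2.4703*l^2 - 1.6338*l - 0.5217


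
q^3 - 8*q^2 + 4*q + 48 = (q - 6)*(q - 4)*(q + 2)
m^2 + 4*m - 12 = (m - 2)*(m + 6)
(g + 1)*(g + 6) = g^2 + 7*g + 6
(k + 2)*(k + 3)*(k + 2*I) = k^3 + 5*k^2 + 2*I*k^2 + 6*k + 10*I*k + 12*I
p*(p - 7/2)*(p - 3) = p^3 - 13*p^2/2 + 21*p/2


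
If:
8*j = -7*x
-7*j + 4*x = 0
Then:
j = 0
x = 0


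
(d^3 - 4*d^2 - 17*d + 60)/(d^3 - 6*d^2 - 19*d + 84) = (d - 5)/(d - 7)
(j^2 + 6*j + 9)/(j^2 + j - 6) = (j + 3)/(j - 2)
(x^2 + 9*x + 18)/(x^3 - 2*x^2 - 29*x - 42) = (x + 6)/(x^2 - 5*x - 14)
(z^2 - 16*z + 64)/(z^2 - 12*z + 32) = (z - 8)/(z - 4)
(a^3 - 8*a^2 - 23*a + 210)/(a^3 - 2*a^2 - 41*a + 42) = (a^2 - a - 30)/(a^2 + 5*a - 6)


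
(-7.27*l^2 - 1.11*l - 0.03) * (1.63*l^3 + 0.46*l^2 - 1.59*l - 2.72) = -11.8501*l^5 - 5.1535*l^4 + 10.9998*l^3 + 21.5255*l^2 + 3.0669*l + 0.0816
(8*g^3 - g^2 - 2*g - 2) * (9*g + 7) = 72*g^4 + 47*g^3 - 25*g^2 - 32*g - 14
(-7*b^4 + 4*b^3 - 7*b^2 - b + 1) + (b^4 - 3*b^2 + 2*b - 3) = -6*b^4 + 4*b^3 - 10*b^2 + b - 2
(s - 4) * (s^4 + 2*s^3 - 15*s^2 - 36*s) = s^5 - 2*s^4 - 23*s^3 + 24*s^2 + 144*s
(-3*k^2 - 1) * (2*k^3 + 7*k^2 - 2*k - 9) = -6*k^5 - 21*k^4 + 4*k^3 + 20*k^2 + 2*k + 9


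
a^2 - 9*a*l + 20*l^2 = (a - 5*l)*(a - 4*l)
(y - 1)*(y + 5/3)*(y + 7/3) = y^3 + 3*y^2 - y/9 - 35/9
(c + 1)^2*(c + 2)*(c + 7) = c^4 + 11*c^3 + 33*c^2 + 37*c + 14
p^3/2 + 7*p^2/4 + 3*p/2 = p*(p/2 + 1)*(p + 3/2)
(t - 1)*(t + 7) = t^2 + 6*t - 7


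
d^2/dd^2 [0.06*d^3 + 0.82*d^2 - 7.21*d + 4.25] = 0.36*d + 1.64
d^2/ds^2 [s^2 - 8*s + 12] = 2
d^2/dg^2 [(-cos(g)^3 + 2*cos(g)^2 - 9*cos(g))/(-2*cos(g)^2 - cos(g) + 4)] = 2*(64*(1 - cos(g)^2)^2 - 2*cos(g)^7 - 3*cos(g)^6 - 14*cos(g)^5 - 251*cos(g)^3 + 114*cos(g)^2 + 192*cos(g) - 60)/(2*cos(g)^2 + cos(g) - 4)^3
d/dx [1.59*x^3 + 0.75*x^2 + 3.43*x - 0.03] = 4.77*x^2 + 1.5*x + 3.43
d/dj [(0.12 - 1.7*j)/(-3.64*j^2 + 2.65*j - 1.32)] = (-6.188*j^2 + 0.8736*j + 1.926)/(13.2496*j^4 - 19.292*j^3 + 16.6321*j^2 - 6.996*j + 1.7424)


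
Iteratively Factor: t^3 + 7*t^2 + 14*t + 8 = (t + 4)*(t^2 + 3*t + 2) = (t + 1)*(t + 4)*(t + 2)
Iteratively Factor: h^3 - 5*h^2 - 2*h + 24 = (h - 3)*(h^2 - 2*h - 8) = (h - 4)*(h - 3)*(h + 2)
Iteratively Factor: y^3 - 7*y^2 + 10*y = (y - 2)*(y^2 - 5*y) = (y - 5)*(y - 2)*(y)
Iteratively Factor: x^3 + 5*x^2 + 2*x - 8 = (x - 1)*(x^2 + 6*x + 8) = (x - 1)*(x + 4)*(x + 2)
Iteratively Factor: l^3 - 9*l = (l)*(l^2 - 9) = l*(l - 3)*(l + 3)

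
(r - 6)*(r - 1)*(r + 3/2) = r^3 - 11*r^2/2 - 9*r/2 + 9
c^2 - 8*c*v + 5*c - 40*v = (c + 5)*(c - 8*v)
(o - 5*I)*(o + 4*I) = o^2 - I*o + 20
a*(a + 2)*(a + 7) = a^3 + 9*a^2 + 14*a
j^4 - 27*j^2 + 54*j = j*(j - 3)^2*(j + 6)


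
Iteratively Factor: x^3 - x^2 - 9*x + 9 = (x - 3)*(x^2 + 2*x - 3) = (x - 3)*(x - 1)*(x + 3)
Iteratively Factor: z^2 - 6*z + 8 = (z - 4)*(z - 2)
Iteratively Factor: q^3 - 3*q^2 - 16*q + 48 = (q - 3)*(q^2 - 16) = (q - 4)*(q - 3)*(q + 4)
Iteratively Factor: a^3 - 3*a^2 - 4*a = (a + 1)*(a^2 - 4*a) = (a - 4)*(a + 1)*(a)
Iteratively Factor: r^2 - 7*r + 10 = (r - 5)*(r - 2)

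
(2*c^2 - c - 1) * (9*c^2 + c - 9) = 18*c^4 - 7*c^3 - 28*c^2 + 8*c + 9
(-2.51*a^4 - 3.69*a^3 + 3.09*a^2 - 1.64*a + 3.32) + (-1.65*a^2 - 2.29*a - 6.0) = -2.51*a^4 - 3.69*a^3 + 1.44*a^2 - 3.93*a - 2.68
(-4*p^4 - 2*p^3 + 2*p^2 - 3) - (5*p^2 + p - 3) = -4*p^4 - 2*p^3 - 3*p^2 - p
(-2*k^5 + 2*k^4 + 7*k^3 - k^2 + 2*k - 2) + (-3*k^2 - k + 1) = -2*k^5 + 2*k^4 + 7*k^3 - 4*k^2 + k - 1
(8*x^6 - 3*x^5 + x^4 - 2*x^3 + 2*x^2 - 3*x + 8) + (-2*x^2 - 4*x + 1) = 8*x^6 - 3*x^5 + x^4 - 2*x^3 - 7*x + 9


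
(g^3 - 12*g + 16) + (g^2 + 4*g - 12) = g^3 + g^2 - 8*g + 4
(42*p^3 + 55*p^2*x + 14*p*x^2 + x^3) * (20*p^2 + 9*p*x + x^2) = 840*p^5 + 1478*p^4*x + 817*p^3*x^2 + 201*p^2*x^3 + 23*p*x^4 + x^5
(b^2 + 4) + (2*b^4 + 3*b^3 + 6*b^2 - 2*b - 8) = 2*b^4 + 3*b^3 + 7*b^2 - 2*b - 4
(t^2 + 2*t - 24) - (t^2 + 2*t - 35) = 11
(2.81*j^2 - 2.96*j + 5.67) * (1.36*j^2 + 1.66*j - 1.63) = 3.8216*j^4 + 0.639*j^3 - 1.7827*j^2 + 14.237*j - 9.2421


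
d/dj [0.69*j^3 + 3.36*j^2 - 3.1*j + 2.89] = 2.07*j^2 + 6.72*j - 3.1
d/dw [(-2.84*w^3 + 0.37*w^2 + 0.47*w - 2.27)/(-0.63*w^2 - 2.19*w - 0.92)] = (1.7892*w^4 + 12.4392*w^3 + 7.3242*w^2 - 3.541*w - 5.4037)/(0.3969*w^4 + 2.7594*w^3 + 5.9553*w^2 + 4.0296*w + 0.8464)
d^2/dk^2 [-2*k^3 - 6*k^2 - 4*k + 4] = -12*k - 12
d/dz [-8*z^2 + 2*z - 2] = 2 - 16*z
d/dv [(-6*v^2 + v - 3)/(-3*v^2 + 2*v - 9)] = 3*(-3*v^2 + 30*v - 1)/(9*v^4 - 12*v^3 + 58*v^2 - 36*v + 81)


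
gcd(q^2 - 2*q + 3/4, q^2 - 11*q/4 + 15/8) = q - 3/2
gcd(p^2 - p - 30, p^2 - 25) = p + 5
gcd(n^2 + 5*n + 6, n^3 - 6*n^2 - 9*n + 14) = n + 2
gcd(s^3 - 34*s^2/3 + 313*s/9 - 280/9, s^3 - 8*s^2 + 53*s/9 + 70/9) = s^2 - 26*s/3 + 35/3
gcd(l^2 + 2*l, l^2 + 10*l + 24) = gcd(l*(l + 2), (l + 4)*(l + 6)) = 1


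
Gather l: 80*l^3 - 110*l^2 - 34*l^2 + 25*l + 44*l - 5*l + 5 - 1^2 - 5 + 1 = 80*l^3 - 144*l^2 + 64*l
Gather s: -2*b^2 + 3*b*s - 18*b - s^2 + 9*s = -2*b^2 - 18*b - s^2 + s*(3*b + 9)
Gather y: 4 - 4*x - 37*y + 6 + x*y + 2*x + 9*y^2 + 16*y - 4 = -2*x + 9*y^2 + y*(x - 21) + 6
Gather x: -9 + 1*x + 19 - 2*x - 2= 8 - x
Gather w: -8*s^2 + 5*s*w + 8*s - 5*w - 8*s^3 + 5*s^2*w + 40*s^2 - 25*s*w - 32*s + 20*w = -8*s^3 + 32*s^2 - 24*s + w*(5*s^2 - 20*s + 15)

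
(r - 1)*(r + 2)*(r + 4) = r^3 + 5*r^2 + 2*r - 8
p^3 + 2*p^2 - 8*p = p*(p - 2)*(p + 4)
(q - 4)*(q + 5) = q^2 + q - 20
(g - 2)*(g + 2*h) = g^2 + 2*g*h - 2*g - 4*h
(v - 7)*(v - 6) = v^2 - 13*v + 42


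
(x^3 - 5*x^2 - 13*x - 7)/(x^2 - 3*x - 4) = (x^2 - 6*x - 7)/(x - 4)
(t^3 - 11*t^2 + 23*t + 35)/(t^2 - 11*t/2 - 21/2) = 2*(t^2 - 4*t - 5)/(2*t + 3)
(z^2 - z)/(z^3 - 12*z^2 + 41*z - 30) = z/(z^2 - 11*z + 30)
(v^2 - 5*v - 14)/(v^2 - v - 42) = (v + 2)/(v + 6)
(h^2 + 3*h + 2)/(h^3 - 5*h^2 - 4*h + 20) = (h + 1)/(h^2 - 7*h + 10)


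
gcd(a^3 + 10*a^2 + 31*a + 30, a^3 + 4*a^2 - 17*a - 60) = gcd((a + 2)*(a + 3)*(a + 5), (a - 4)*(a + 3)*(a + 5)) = a^2 + 8*a + 15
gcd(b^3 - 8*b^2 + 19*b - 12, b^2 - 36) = 1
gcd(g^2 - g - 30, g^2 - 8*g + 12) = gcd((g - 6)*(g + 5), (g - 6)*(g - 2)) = g - 6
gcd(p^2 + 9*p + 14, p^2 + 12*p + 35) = p + 7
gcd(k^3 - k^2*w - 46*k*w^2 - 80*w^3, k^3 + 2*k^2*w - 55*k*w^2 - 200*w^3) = -k^2 + 3*k*w + 40*w^2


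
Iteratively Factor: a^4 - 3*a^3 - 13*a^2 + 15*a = (a - 1)*(a^3 - 2*a^2 - 15*a) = (a - 5)*(a - 1)*(a^2 + 3*a) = a*(a - 5)*(a - 1)*(a + 3)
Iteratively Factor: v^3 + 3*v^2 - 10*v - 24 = (v - 3)*(v^2 + 6*v + 8) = (v - 3)*(v + 2)*(v + 4)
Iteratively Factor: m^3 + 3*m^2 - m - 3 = (m + 3)*(m^2 - 1) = (m + 1)*(m + 3)*(m - 1)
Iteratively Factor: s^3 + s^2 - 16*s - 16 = (s + 1)*(s^2 - 16) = (s + 1)*(s + 4)*(s - 4)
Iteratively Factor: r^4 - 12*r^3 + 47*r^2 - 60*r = (r - 4)*(r^3 - 8*r^2 + 15*r) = (r - 4)*(r - 3)*(r^2 - 5*r) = (r - 5)*(r - 4)*(r - 3)*(r)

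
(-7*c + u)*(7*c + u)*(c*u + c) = -49*c^3*u - 49*c^3 + c*u^3 + c*u^2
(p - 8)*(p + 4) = p^2 - 4*p - 32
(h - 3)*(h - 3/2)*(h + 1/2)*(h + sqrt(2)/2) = h^4 - 4*h^3 + sqrt(2)*h^3/2 - 2*sqrt(2)*h^2 + 9*h^2/4 + 9*sqrt(2)*h/8 + 9*h/4 + 9*sqrt(2)/8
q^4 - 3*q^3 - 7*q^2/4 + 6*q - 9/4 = (q - 3)*(q - 1)*(q - 1/2)*(q + 3/2)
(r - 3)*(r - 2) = r^2 - 5*r + 6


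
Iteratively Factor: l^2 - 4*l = (l - 4)*(l)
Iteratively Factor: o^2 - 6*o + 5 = (o - 5)*(o - 1)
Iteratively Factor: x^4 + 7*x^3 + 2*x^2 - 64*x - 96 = (x + 4)*(x^3 + 3*x^2 - 10*x - 24) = (x - 3)*(x + 4)*(x^2 + 6*x + 8) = (x - 3)*(x + 2)*(x + 4)*(x + 4)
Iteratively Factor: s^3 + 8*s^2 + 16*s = (s + 4)*(s^2 + 4*s) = s*(s + 4)*(s + 4)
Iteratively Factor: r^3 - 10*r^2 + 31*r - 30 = (r - 5)*(r^2 - 5*r + 6) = (r - 5)*(r - 3)*(r - 2)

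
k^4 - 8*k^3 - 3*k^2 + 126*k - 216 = (k - 6)*(k - 3)^2*(k + 4)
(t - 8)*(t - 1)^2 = t^3 - 10*t^2 + 17*t - 8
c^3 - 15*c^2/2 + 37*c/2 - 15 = (c - 3)*(c - 5/2)*(c - 2)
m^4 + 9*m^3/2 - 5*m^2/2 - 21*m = m*(m - 2)*(m + 3)*(m + 7/2)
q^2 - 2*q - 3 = (q - 3)*(q + 1)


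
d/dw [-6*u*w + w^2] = -6*u + 2*w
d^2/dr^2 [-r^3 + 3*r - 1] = -6*r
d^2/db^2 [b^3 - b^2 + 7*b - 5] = 6*b - 2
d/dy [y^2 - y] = 2*y - 1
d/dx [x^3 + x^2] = x*(3*x + 2)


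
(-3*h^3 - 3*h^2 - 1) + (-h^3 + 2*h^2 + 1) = -4*h^3 - h^2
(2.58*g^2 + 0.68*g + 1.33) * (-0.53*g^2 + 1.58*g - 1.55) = -1.3674*g^4 + 3.716*g^3 - 3.6295*g^2 + 1.0474*g - 2.0615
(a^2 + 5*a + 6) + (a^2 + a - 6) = 2*a^2 + 6*a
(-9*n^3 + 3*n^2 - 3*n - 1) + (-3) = -9*n^3 + 3*n^2 - 3*n - 4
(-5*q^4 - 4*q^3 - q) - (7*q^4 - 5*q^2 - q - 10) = -12*q^4 - 4*q^3 + 5*q^2 + 10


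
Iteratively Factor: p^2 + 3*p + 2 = (p + 1)*(p + 2)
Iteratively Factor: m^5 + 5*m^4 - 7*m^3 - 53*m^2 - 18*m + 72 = (m + 2)*(m^4 + 3*m^3 - 13*m^2 - 27*m + 36) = (m + 2)*(m + 3)*(m^3 - 13*m + 12) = (m + 2)*(m + 3)*(m + 4)*(m^2 - 4*m + 3) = (m - 1)*(m + 2)*(m + 3)*(m + 4)*(m - 3)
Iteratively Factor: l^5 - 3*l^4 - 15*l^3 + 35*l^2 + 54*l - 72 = (l - 3)*(l^4 - 15*l^2 - 10*l + 24) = (l - 4)*(l - 3)*(l^3 + 4*l^2 + l - 6) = (l - 4)*(l - 3)*(l + 3)*(l^2 + l - 2) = (l - 4)*(l - 3)*(l + 2)*(l + 3)*(l - 1)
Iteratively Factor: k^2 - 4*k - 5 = (k - 5)*(k + 1)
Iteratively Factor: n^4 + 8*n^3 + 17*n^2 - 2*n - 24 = (n + 3)*(n^3 + 5*n^2 + 2*n - 8) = (n - 1)*(n + 3)*(n^2 + 6*n + 8) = (n - 1)*(n + 3)*(n + 4)*(n + 2)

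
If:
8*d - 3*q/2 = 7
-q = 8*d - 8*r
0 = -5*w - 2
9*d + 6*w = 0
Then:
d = 4/15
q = -146/45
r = -5/36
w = -2/5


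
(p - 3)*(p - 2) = p^2 - 5*p + 6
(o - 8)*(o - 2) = o^2 - 10*o + 16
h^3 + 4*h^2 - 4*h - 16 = (h - 2)*(h + 2)*(h + 4)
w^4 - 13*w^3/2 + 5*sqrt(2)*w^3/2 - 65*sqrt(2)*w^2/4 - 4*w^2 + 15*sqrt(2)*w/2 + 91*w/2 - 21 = (w - 6)*(w - 1/2)*(w - sqrt(2))*(w + 7*sqrt(2)/2)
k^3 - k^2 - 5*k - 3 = (k - 3)*(k + 1)^2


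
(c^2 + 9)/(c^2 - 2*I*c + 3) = (c + 3*I)/(c + I)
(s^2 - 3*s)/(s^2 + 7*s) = (s - 3)/(s + 7)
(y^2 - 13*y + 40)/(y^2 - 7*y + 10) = (y - 8)/(y - 2)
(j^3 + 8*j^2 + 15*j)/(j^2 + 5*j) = j + 3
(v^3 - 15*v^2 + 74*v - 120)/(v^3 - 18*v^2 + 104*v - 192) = (v - 5)/(v - 8)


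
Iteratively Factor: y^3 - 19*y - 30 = (y - 5)*(y^2 + 5*y + 6) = (y - 5)*(y + 2)*(y + 3)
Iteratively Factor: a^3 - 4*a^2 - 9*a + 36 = (a + 3)*(a^2 - 7*a + 12) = (a - 3)*(a + 3)*(a - 4)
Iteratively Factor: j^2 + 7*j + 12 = (j + 3)*(j + 4)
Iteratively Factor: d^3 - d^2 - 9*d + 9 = (d - 1)*(d^2 - 9) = (d - 3)*(d - 1)*(d + 3)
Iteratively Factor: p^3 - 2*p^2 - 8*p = (p)*(p^2 - 2*p - 8) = p*(p + 2)*(p - 4)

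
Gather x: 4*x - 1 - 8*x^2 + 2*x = -8*x^2 + 6*x - 1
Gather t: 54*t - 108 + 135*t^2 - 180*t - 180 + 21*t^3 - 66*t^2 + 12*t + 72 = 21*t^3 + 69*t^2 - 114*t - 216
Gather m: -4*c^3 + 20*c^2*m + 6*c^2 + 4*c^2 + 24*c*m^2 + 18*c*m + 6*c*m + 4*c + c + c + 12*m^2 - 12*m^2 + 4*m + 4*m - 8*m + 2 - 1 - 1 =-4*c^3 + 10*c^2 + 24*c*m^2 + 6*c + m*(20*c^2 + 24*c)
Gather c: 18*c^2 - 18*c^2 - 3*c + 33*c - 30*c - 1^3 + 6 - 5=0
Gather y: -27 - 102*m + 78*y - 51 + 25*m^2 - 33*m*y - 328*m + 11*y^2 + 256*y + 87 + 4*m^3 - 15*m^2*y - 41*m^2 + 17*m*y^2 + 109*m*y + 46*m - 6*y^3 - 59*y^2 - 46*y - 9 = 4*m^3 - 16*m^2 - 384*m - 6*y^3 + y^2*(17*m - 48) + y*(-15*m^2 + 76*m + 288)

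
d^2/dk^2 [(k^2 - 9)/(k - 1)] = -16/(k^3 - 3*k^2 + 3*k - 1)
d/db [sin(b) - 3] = cos(b)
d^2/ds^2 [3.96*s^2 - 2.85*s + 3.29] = 7.92000000000000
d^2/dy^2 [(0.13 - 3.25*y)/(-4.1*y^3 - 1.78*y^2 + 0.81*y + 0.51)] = (327.795*y^5 + 116.0874*y^4 + 27.00126*y^3 + 81.668028*y^2 + 17.195724*y - 3.091764)/(68.921*y^9 + 89.7654*y^8 - 1.87698*y^7 - 55.547828*y^6 - 21.961062*y^5 + 8.818182*y^4 + 7.079697*y^3 + 0.385101*y^2 - 0.632043*y - 0.132651)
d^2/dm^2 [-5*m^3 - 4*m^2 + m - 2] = -30*m - 8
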